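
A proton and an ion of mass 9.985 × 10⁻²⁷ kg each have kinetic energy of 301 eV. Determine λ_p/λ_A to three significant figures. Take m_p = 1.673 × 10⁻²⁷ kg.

At fixed KE, p = √(2mKE) so λ = h/p ∝ 1/√m.
λ_p/λ_A = √(m_A/m_p) = √(9.985 × 10⁻²⁷/1.673 × 10⁻²⁷) = √(5.968) = 2.44.

λ_p/λ_A = 2.44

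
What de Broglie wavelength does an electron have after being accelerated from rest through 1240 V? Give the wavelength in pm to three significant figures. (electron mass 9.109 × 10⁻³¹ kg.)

λ = 34.8 pm

KE = eV = 1.602 × 10⁻¹⁹ × 1240 = 1.986 × 10⁻¹⁶ J.
p = √(2mKE) = √(2 × 9.109 × 10⁻³¹ × 1.986 × 10⁻¹⁶) = 1.902 × 10⁻²³ kg·m/s.
λ = h/p = 6.626 × 10⁻³⁴ / 1.902 × 10⁻²³ = 3.48 × 10⁻¹¹ m = 34.8 pm.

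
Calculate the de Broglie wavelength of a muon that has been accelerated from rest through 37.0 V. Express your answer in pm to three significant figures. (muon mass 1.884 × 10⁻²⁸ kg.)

KE = eV = 1.602 × 10⁻¹⁹ × 37.00 = 5.927 × 10⁻¹⁸ J.
p = √(2mKE) = √(2 × 1.884 × 10⁻²⁸ × 5.927 × 10⁻¹⁸) = 4.726 × 10⁻²³ kg·m/s.
λ = h/p = 6.626 × 10⁻³⁴ / 4.726 × 10⁻²³ = 1.40 × 10⁻¹¹ m = 14.0 pm.

λ = 14.0 pm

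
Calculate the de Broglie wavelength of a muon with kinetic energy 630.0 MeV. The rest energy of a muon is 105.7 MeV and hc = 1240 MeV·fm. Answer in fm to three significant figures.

Total energy E = KE + m₀c² = 630.0 + 105.7 = 735.7 MeV.
(pc)² = E² − (m₀c²)² = (735.7)² − (105.7)² = 5.301 × 10⁵ MeV², so pc = 728.1 MeV.
λ = hc/(pc) = 1240 MeV·fm / 728.1 MeV = 1.70 fm.

λ = 1.70 fm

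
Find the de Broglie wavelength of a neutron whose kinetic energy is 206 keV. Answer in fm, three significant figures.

λ = 63.0 fm

KE = 206 keV = 3.300 × 10⁻¹⁴ J.
p = √(2mKE) = √(2 × 1.675 × 10⁻²⁷ × 3.300 × 10⁻¹⁴) = 1.051 × 10⁻²⁰ kg·m/s.
λ = h/p = 6.626 × 10⁻³⁴ / 1.051 × 10⁻²⁰ = 6.30 × 10⁻¹⁴ m = 63.0 fm.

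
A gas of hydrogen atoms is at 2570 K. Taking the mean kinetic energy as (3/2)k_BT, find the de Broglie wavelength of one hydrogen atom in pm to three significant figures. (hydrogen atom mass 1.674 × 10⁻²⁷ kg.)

KE = (3/2)k_BT = 1.5 × 1.381 × 10⁻²³ × 2570 = 5.324 × 10⁻²⁰ J.
p = √(2mKE) = √(2 × 1.674 × 10⁻²⁷ × 5.324 × 10⁻²⁰) = 1.335 × 10⁻²³ kg·m/s.
λ = h/p = 4.96 × 10⁻¹¹ m = 49.6 pm.

λ = 49.6 pm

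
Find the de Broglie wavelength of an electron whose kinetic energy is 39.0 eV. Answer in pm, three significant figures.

KE = 39.0 eV = 6.248 × 10⁻¹⁸ J.
p = √(2mKE) = √(2 × 9.109 × 10⁻³¹ × 6.248 × 10⁻¹⁸) = 3.374 × 10⁻²⁴ kg·m/s.
λ = h/p = 6.626 × 10⁻³⁴ / 3.374 × 10⁻²⁴ = 1.96 × 10⁻¹⁰ m = 196 pm.

λ = 196 pm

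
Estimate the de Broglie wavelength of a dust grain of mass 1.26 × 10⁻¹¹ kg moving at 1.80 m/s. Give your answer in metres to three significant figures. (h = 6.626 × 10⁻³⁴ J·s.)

p = mv = 1.26 × 10⁻¹¹ × 1.80 = 2.268 × 10⁻¹¹ kg·m/s.
λ = h/p = 6.626 × 10⁻³⁴ / 2.268 × 10⁻¹¹ = 2.92 × 10⁻²³ m.

λ = 2.92 × 10⁻²³ m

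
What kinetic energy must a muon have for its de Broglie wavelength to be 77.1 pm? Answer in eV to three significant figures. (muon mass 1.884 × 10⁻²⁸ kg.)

p = h/λ = 6.626 × 10⁻³⁴ / 7.710 × 10⁻¹¹ = 8.594 × 10⁻²⁴ kg·m/s.
KE = p²/(2m) = (8.594 × 10⁻²⁴)² / (2 × 1.884 × 10⁻²⁸) = 1.960 × 10⁻¹⁹ J = 1.22 eV.

KE = 1.22 eV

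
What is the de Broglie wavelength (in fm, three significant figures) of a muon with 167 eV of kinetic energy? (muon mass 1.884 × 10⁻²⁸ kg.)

λ = 6600 fm

KE = 167 eV = 2.675 × 10⁻¹⁷ J.
p = √(2mKE) = √(2 × 1.884 × 10⁻²⁸ × 2.675 × 10⁻¹⁷) = 1.004 × 10⁻²² kg·m/s.
λ = h/p = 6.626 × 10⁻³⁴ / 1.004 × 10⁻²² = 6.60 × 10⁻¹² m = 6600 fm.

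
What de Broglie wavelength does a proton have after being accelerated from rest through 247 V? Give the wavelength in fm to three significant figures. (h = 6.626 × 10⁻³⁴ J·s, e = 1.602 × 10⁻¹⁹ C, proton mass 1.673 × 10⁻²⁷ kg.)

KE = eV = 1.602 × 10⁻¹⁹ × 247.0 = 3.957 × 10⁻¹⁷ J.
p = √(2mKE) = √(2 × 1.673 × 10⁻²⁷ × 3.957 × 10⁻¹⁷) = 3.639 × 10⁻²² kg·m/s.
λ = h/p = 6.626 × 10⁻³⁴ / 3.639 × 10⁻²² = 1.82 × 10⁻¹² m = 1820 fm.

λ = 1820 fm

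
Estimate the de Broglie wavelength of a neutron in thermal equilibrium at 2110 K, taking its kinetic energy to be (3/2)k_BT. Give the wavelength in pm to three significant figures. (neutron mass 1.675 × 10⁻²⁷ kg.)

λ = 54.8 pm

KE = (3/2)k_BT = 1.5 × 1.381 × 10⁻²³ × 2110 = 4.371 × 10⁻²⁰ J.
p = √(2mKE) = √(2 × 1.675 × 10⁻²⁷ × 4.371 × 10⁻²⁰) = 1.210 × 10⁻²³ kg·m/s.
λ = h/p = 5.48 × 10⁻¹¹ m = 54.8 pm.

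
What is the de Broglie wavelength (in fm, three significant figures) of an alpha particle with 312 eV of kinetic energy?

KE = 312 eV = 4.998 × 10⁻¹⁷ J.
p = √(2mKE) = √(2 × 6.645 × 10⁻²⁷ × 4.998 × 10⁻¹⁷) = 8.150 × 10⁻²² kg·m/s.
λ = h/p = 6.626 × 10⁻³⁴ / 8.150 × 10⁻²² = 8.13 × 10⁻¹³ m = 813 fm.

λ = 813 fm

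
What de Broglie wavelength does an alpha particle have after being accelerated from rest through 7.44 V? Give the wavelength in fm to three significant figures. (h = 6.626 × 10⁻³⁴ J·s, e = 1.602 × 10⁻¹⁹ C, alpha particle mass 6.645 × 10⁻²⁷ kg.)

λ = 3720 fm

KE = 2eV = 2 × 1.602 × 10⁻¹⁹ × 7.440 = 2.384 × 10⁻¹⁸ J.
p = √(2mKE) = √(2 × 6.645 × 10⁻²⁷ × 2.384 × 10⁻¹⁸) = 1.780 × 10⁻²² kg·m/s.
λ = h/p = 6.626 × 10⁻³⁴ / 1.780 × 10⁻²² = 3.72 × 10⁻¹² m = 3720 fm.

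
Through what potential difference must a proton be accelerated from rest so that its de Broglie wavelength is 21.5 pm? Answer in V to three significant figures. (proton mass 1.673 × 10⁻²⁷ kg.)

V = 1.77 V

p = h/λ = 6.626 × 10⁻³⁴ / 2.150 × 10⁻¹¹ = 3.082 × 10⁻²³ kg·m/s.
KE = p²/(2m) = 2.839 × 10⁻¹⁹ J.
V = KE/e = 2.839 × 10⁻¹⁹ / (1.602 × 10⁻¹⁹) = 1.77 V.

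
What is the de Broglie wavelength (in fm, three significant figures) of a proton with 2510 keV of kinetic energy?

KE = 2510 keV = 4.021 × 10⁻¹³ J.
p = √(2mKE) = √(2 × 1.673 × 10⁻²⁷ × 4.021 × 10⁻¹³) = 3.668 × 10⁻²⁰ kg·m/s.
λ = h/p = 6.626 × 10⁻³⁴ / 3.668 × 10⁻²⁰ = 1.81 × 10⁻¹⁴ m = 18.1 fm.

λ = 18.1 fm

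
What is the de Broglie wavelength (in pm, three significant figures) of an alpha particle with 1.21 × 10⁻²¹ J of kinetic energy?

p = √(2mKE) = √(2 × 6.645 × 10⁻²⁷ × 1.210 × 10⁻²¹) = 4.010 × 10⁻²⁴ kg·m/s.
λ = h/p = 6.626 × 10⁻³⁴ / 4.010 × 10⁻²⁴ = 1.65 × 10⁻¹⁰ m = 165 pm.

λ = 165 pm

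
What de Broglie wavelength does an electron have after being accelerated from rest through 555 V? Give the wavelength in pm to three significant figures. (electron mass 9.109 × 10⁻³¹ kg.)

KE = eV = 1.602 × 10⁻¹⁹ × 555.0 = 8.891 × 10⁻¹⁷ J.
p = √(2mKE) = √(2 × 9.109 × 10⁻³¹ × 8.891 × 10⁻¹⁷) = 1.273 × 10⁻²³ kg·m/s.
λ = h/p = 6.626 × 10⁻³⁴ / 1.273 × 10⁻²³ = 5.21 × 10⁻¹¹ m = 52.1 pm.

λ = 52.1 pm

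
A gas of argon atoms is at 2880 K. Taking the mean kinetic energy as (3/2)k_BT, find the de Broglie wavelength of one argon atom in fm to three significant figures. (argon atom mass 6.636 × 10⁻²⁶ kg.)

KE = (3/2)k_BT = 1.5 × 1.381 × 10⁻²³ × 2880 = 5.966 × 10⁻²⁰ J.
p = √(2mKE) = √(2 × 6.636 × 10⁻²⁶ × 5.966 × 10⁻²⁰) = 8.898 × 10⁻²³ kg·m/s.
λ = h/p = 7.45 × 10⁻¹² m = 7450 fm.

λ = 7450 fm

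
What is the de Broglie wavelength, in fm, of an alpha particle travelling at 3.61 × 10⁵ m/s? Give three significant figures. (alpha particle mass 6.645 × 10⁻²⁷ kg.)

p = mv = 6.645 × 10⁻²⁷ × 3.61 × 10⁵ = 2.399 × 10⁻²¹ kg·m/s.
λ = h/p = 6.626 × 10⁻³⁴ / 2.399 × 10⁻²¹ = 2.76 × 10⁻¹³ m = 276 fm.

λ = 276 fm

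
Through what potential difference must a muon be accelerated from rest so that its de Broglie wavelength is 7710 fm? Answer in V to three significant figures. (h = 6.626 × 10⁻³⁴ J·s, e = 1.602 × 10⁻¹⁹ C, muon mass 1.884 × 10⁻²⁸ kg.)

V = 122 V

p = h/λ = 6.626 × 10⁻³⁴ / 7.710 × 10⁻¹² = 8.594 × 10⁻²³ kg·m/s.
KE = p²/(2m) = 1.960 × 10⁻¹⁷ J.
V = KE/e = 1.960 × 10⁻¹⁷ / (1.602 × 10⁻¹⁹) = 122 V.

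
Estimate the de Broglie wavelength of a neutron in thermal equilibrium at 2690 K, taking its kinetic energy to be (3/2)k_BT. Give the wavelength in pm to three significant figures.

KE = (3/2)k_BT = 1.5 × 1.381 × 10⁻²³ × 2690 = 5.572 × 10⁻²⁰ J.
p = √(2mKE) = √(2 × 1.675 × 10⁻²⁷ × 5.572 × 10⁻²⁰) = 1.366 × 10⁻²³ kg·m/s.
λ = h/p = 4.85 × 10⁻¹¹ m = 48.5 pm.

λ = 48.5 pm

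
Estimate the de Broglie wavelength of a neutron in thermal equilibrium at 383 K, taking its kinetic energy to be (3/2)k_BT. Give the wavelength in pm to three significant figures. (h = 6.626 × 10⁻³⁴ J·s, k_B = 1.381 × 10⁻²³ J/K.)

λ = 129 pm

KE = (3/2)k_BT = 1.5 × 1.381 × 10⁻²³ × 383 = 7.934 × 10⁻²¹ J.
p = √(2mKE) = √(2 × 1.675 × 10⁻²⁷ × 7.934 × 10⁻²¹) = 5.155 × 10⁻²⁴ kg·m/s.
λ = h/p = 1.29 × 10⁻¹⁰ m = 129 pm.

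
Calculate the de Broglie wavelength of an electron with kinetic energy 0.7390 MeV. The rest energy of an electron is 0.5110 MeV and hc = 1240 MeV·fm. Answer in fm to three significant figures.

Total energy E = KE + m₀c² = 0.7390 + 0.5110 = 1.2500 MeV.
(pc)² = E² − (m₀c²)² = (1.2500)² − (0.5110)² = 1.301 MeV², so pc = 1.141 MeV.
λ = hc/(pc) = 1240 MeV·fm / 1.141 MeV = 1090 fm.

λ = 1090 fm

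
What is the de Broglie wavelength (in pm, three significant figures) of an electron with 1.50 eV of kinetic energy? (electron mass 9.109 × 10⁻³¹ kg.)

KE = 1.50 eV = 2.403 × 10⁻¹⁹ J.
p = √(2mKE) = √(2 × 9.109 × 10⁻³¹ × 2.403 × 10⁻¹⁹) = 6.616 × 10⁻²⁵ kg·m/s.
λ = h/p = 6.626 × 10⁻³⁴ / 6.616 × 10⁻²⁵ = 1.00 × 10⁻⁹ m = 1000 pm.

λ = 1000 pm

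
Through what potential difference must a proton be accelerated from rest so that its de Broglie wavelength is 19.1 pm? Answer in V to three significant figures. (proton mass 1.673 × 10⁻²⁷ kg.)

p = h/λ = 6.626 × 10⁻³⁴ / 1.910 × 10⁻¹¹ = 3.469 × 10⁻²³ kg·m/s.
KE = p²/(2m) = 3.597 × 10⁻¹⁹ J.
V = KE/e = 3.597 × 10⁻¹⁹ / (1.602 × 10⁻¹⁹) = 2.25 V.

V = 2.25 V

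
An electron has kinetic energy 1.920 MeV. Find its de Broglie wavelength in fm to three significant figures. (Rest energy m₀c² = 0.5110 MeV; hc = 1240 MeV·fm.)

λ = 522 fm

Total energy E = KE + m₀c² = 1.920 + 0.5110 = 2.4310 MeV.
(pc)² = E² − (m₀c²)² = (2.4310)² − (0.5110)² = 5.649 MeV², so pc = 2.377 MeV.
λ = hc/(pc) = 1240 MeV·fm / 2.377 MeV = 522 fm.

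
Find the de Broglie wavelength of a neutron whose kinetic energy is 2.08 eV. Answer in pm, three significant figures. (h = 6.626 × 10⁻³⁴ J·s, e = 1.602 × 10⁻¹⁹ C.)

KE = 2.08 eV = 3.332 × 10⁻¹⁹ J.
p = √(2mKE) = √(2 × 1.675 × 10⁻²⁷ × 3.332 × 10⁻¹⁹) = 3.341 × 10⁻²³ kg·m/s.
λ = h/p = 6.626 × 10⁻³⁴ / 3.341 × 10⁻²³ = 1.98 × 10⁻¹¹ m = 19.8 pm.

λ = 19.8 pm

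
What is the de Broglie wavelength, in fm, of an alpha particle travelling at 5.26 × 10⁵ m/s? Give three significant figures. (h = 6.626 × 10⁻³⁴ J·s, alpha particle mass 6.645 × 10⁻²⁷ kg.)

λ = 190 fm

p = mv = 6.645 × 10⁻²⁷ × 5.26 × 10⁵ = 3.495 × 10⁻²¹ kg·m/s.
λ = h/p = 6.626 × 10⁻³⁴ / 3.495 × 10⁻²¹ = 1.90 × 10⁻¹³ m = 190 fm.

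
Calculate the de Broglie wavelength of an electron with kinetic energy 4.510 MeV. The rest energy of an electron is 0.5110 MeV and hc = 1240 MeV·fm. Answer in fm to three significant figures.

λ = 248 fm

Total energy E = KE + m₀c² = 4.510 + 0.5110 = 5.0210 MeV.
(pc)² = E² − (m₀c²)² = (5.0210)² − (0.5110)² = 24.95 MeV², so pc = 4.995 MeV.
λ = hc/(pc) = 1240 MeV·fm / 4.995 MeV = 248 fm.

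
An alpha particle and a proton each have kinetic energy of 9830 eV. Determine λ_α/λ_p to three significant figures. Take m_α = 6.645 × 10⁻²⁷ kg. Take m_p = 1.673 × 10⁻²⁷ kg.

At fixed KE, p = √(2mKE) so λ = h/p ∝ 1/√m.
λ_α/λ_p = √(m_p/m_α) = √(1.673 × 10⁻²⁷/6.645 × 10⁻²⁷) = √(0.2518) = 0.502.

λ_α/λ_p = 0.502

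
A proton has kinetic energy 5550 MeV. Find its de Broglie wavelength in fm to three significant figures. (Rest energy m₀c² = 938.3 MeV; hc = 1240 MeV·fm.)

λ = 0.193 fm

Total energy E = KE + m₀c² = 5550 + 938.3 = 6488.3 MeV.
(pc)² = E² − (m₀c²)² = (6488.3)² − (938.3)² = 4.122 × 10⁷ MeV², so pc = 6420 MeV.
λ = hc/(pc) = 1240 MeV·fm / 6420 MeV = 0.193 fm.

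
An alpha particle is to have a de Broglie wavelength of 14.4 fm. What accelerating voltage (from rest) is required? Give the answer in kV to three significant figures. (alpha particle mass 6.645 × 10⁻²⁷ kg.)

p = h/λ = 6.626 × 10⁻³⁴ / 1.440 × 10⁻¹⁴ = 4.601 × 10⁻²⁰ kg·m/s.
KE = p²/(2m) = 1.593 × 10⁻¹³ J.
V = KE/2e = 1.593 × 10⁻¹³ / (2 × 1.602 × 10⁻¹⁹) = 497 kV.

V = 497 kV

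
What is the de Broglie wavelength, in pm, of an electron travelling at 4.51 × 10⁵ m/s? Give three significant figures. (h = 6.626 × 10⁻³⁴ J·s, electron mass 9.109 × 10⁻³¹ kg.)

p = mv = 9.109 × 10⁻³¹ × 4.51 × 10⁵ = 4.108 × 10⁻²⁵ kg·m/s.
λ = h/p = 6.626 × 10⁻³⁴ / 4.108 × 10⁻²⁵ = 1.61 × 10⁻⁹ m = 1610 pm.

λ = 1610 pm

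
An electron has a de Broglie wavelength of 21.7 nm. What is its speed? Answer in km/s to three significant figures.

v = 33.5 km/s

p = h/λ = 6.626 × 10⁻³⁴ / 2.170 × 10⁻⁸ = 3.053 × 10⁻²⁶ kg·m/s.
v = p/m = 3.053 × 10⁻²⁶ / 9.109 × 10⁻³¹ = 3.35 × 10⁴ m/s = 33.5 km/s.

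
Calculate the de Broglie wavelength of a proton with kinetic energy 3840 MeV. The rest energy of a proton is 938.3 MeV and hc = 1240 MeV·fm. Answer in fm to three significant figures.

Total energy E = KE + m₀c² = 3840 + 938.3 = 4778.3 MeV.
(pc)² = E² − (m₀c²)² = (4778.3)² − (938.3)² = 2.195 × 10⁷ MeV², so pc = 4685 MeV.
λ = hc/(pc) = 1240 MeV·fm / 4685 MeV = 0.265 fm.

λ = 0.265 fm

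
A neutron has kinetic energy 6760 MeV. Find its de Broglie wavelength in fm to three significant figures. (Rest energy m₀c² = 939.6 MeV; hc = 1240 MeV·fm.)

λ = 0.162 fm

Total energy E = KE + m₀c² = 6760 + 939.6 = 7699.6 MeV.
(pc)² = E² − (m₀c²)² = (7699.6)² − (939.6)² = 5.840 × 10⁷ MeV², so pc = 7642 MeV.
λ = hc/(pc) = 1240 MeV·fm / 7642 MeV = 0.162 fm.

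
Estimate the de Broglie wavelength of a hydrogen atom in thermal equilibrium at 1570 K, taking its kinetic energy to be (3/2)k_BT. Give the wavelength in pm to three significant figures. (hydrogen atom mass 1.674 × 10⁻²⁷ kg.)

λ = 63.5 pm

KE = (3/2)k_BT = 1.5 × 1.381 × 10⁻²³ × 1570 = 3.252 × 10⁻²⁰ J.
p = √(2mKE) = √(2 × 1.674 × 10⁻²⁷ × 3.252 × 10⁻²⁰) = 1.043 × 10⁻²³ kg·m/s.
λ = h/p = 6.35 × 10⁻¹¹ m = 63.5 pm.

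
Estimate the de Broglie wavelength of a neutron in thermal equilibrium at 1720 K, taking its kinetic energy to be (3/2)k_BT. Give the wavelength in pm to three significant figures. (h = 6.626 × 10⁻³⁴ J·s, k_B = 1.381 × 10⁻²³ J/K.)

λ = 60.6 pm

KE = (3/2)k_BT = 1.5 × 1.381 × 10⁻²³ × 1720 = 3.563 × 10⁻²⁰ J.
p = √(2mKE) = √(2 × 1.675 × 10⁻²⁷ × 3.563 × 10⁻²⁰) = 1.093 × 10⁻²³ kg·m/s.
λ = h/p = 6.06 × 10⁻¹¹ m = 60.6 pm.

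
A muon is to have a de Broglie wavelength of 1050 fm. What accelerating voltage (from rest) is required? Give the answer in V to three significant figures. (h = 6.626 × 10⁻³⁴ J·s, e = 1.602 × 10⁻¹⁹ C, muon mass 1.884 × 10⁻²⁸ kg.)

p = h/λ = 6.626 × 10⁻³⁴ / 1.050 × 10⁻¹² = 6.310 × 10⁻²² kg·m/s.
KE = p²/(2m) = 1.057 × 10⁻¹⁵ J.
V = KE/e = 1.057 × 10⁻¹⁵ / (1.602 × 10⁻¹⁹) = 6600 V.

V = 6600 V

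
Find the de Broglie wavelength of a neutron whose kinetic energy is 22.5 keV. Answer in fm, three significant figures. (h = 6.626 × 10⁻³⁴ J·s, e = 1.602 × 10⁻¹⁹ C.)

λ = 191 fm

KE = 22.5 keV = 3.605 × 10⁻¹⁵ J.
p = √(2mKE) = √(2 × 1.675 × 10⁻²⁷ × 3.605 × 10⁻¹⁵) = 3.475 × 10⁻²¹ kg·m/s.
λ = h/p = 6.626 × 10⁻³⁴ / 3.475 × 10⁻²¹ = 1.91 × 10⁻¹³ m = 191 fm.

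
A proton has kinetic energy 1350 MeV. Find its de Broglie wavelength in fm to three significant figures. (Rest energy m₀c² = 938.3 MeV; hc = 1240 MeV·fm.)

Total energy E = KE + m₀c² = 1350 + 938.3 = 2288.3 MeV.
(pc)² = E² − (m₀c²)² = (2288.3)² − (938.3)² = 4.356 × 10⁶ MeV², so pc = 2087 MeV.
λ = hc/(pc) = 1240 MeV·fm / 2087 MeV = 0.594 fm.

λ = 0.594 fm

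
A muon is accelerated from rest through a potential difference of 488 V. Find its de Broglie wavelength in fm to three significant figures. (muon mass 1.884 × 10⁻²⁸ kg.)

KE = eV = 1.602 × 10⁻¹⁹ × 488.0 = 7.818 × 10⁻¹⁷ J.
p = √(2mKE) = √(2 × 1.884 × 10⁻²⁸ × 7.818 × 10⁻¹⁷) = 1.716 × 10⁻²² kg·m/s.
λ = h/p = 6.626 × 10⁻³⁴ / 1.716 × 10⁻²² = 3.86 × 10⁻¹² m = 3860 fm.

λ = 3860 fm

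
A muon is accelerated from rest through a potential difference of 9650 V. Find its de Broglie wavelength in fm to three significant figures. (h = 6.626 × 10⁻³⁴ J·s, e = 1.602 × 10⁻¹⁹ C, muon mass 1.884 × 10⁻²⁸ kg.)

λ = 868 fm

KE = eV = 1.602 × 10⁻¹⁹ × 9650 = 1.546 × 10⁻¹⁵ J.
p = √(2mKE) = √(2 × 1.884 × 10⁻²⁸ × 1.546 × 10⁻¹⁵) = 7.632 × 10⁻²² kg·m/s.
λ = h/p = 6.626 × 10⁻³⁴ / 7.632 × 10⁻²² = 8.68 × 10⁻¹³ m = 868 fm.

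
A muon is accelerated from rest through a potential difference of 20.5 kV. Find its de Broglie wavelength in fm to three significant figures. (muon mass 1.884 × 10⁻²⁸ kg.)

KE = eV = 1.602 × 10⁻¹⁹ × 2.050 × 10⁴ = 3.284 × 10⁻¹⁵ J.
p = √(2mKE) = √(2 × 1.884 × 10⁻²⁸ × 3.284 × 10⁻¹⁵) = 1.112 × 10⁻²¹ kg·m/s.
λ = h/p = 6.626 × 10⁻³⁴ / 1.112 × 10⁻²¹ = 5.96 × 10⁻¹³ m = 596 fm.

λ = 596 fm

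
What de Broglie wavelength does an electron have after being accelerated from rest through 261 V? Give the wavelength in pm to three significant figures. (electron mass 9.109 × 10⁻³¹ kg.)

KE = eV = 1.602 × 10⁻¹⁹ × 261.0 = 4.181 × 10⁻¹⁷ J.
p = √(2mKE) = √(2 × 9.109 × 10⁻³¹ × 4.181 × 10⁻¹⁷) = 8.728 × 10⁻²⁴ kg·m/s.
λ = h/p = 6.626 × 10⁻³⁴ / 8.728 × 10⁻²⁴ = 7.59 × 10⁻¹¹ m = 75.9 pm.

λ = 75.9 pm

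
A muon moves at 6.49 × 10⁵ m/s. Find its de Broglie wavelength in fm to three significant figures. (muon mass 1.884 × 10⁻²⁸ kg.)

p = mv = 1.884 × 10⁻²⁸ × 6.49 × 10⁵ = 1.223 × 10⁻²² kg·m/s.
λ = h/p = 6.626 × 10⁻³⁴ / 1.223 × 10⁻²² = 5.42 × 10⁻¹² m = 5420 fm.

λ = 5420 fm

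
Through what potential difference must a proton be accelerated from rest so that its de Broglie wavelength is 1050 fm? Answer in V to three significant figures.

p = h/λ = 6.626 × 10⁻³⁴ / 1.050 × 10⁻¹² = 6.310 × 10⁻²² kg·m/s.
KE = p²/(2m) = 1.190 × 10⁻¹⁶ J.
V = KE/e = 1.190 × 10⁻¹⁶ / (1.602 × 10⁻¹⁹) = 743 V.

V = 743 V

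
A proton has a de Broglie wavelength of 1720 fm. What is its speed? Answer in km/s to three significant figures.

p = h/λ = 6.626 × 10⁻³⁴ / 1.720 × 10⁻¹² = 3.852 × 10⁻²² kg·m/s.
v = p/m = 3.852 × 10⁻²² / 1.673 × 10⁻²⁷ = 2.30 × 10⁵ m/s = 230 km/s.

v = 230 km/s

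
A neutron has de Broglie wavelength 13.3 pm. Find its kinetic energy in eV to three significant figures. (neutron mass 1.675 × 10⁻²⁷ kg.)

KE = 4.62 eV

p = h/λ = 6.626 × 10⁻³⁴ / 1.330 × 10⁻¹¹ = 4.982 × 10⁻²³ kg·m/s.
KE = p²/(2m) = (4.982 × 10⁻²³)² / (2 × 1.675 × 10⁻²⁷) = 7.409 × 10⁻¹⁹ J = 4.62 eV.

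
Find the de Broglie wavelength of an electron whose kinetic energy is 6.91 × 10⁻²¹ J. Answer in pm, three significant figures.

p = √(2mKE) = √(2 × 9.109 × 10⁻³¹ × 6.910 × 10⁻²¹) = 1.122 × 10⁻²⁵ kg·m/s.
λ = h/p = 6.626 × 10⁻³⁴ / 1.122 × 10⁻²⁵ = 5.91 × 10⁻⁹ m = 5910 pm.

λ = 5910 pm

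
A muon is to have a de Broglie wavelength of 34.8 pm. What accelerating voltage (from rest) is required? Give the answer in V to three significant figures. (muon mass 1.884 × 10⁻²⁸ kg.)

p = h/λ = 6.626 × 10⁻³⁴ / 3.480 × 10⁻¹¹ = 1.904 × 10⁻²³ kg·m/s.
KE = p²/(2m) = 9.621 × 10⁻¹⁹ J.
V = KE/e = 9.621 × 10⁻¹⁹ / (1.602 × 10⁻¹⁹) = 6.01 V.

V = 6.01 V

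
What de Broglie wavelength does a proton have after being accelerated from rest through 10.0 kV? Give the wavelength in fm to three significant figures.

λ = 286 fm

KE = eV = 1.602 × 10⁻¹⁹ × 1.000 × 10⁴ = 1.602 × 10⁻¹⁵ J.
p = √(2mKE) = √(2 × 1.673 × 10⁻²⁷ × 1.602 × 10⁻¹⁵) = 2.315 × 10⁻²¹ kg·m/s.
λ = h/p = 6.626 × 10⁻³⁴ / 2.315 × 10⁻²¹ = 2.86 × 10⁻¹³ m = 286 fm.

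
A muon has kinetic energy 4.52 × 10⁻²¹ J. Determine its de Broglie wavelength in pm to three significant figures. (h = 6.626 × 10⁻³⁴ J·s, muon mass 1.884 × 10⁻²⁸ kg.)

p = √(2mKE) = √(2 × 1.884 × 10⁻²⁸ × 4.520 × 10⁻²¹) = 1.305 × 10⁻²⁴ kg·m/s.
λ = h/p = 6.626 × 10⁻³⁴ / 1.305 × 10⁻²⁴ = 5.08 × 10⁻¹⁰ m = 508 pm.

λ = 508 pm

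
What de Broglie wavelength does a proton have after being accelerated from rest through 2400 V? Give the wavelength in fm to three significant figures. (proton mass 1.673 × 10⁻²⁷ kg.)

KE = eV = 1.602 × 10⁻¹⁹ × 2400 = 3.845 × 10⁻¹⁶ J.
p = √(2mKE) = √(2 × 1.673 × 10⁻²⁷ × 3.845 × 10⁻¹⁶) = 1.134 × 10⁻²¹ kg·m/s.
λ = h/p = 6.626 × 10⁻³⁴ / 1.134 × 10⁻²¹ = 5.84 × 10⁻¹³ m = 584 fm.

λ = 584 fm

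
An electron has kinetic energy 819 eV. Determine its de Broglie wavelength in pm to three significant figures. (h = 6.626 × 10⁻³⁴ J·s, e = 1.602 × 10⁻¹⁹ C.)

KE = 819 eV = 1.312 × 10⁻¹⁶ J.
p = √(2mKE) = √(2 × 9.109 × 10⁻³¹ × 1.312 × 10⁻¹⁶) = 1.546 × 10⁻²³ kg·m/s.
λ = h/p = 6.626 × 10⁻³⁴ / 1.546 × 10⁻²³ = 4.29 × 10⁻¹¹ m = 42.9 pm.

λ = 42.9 pm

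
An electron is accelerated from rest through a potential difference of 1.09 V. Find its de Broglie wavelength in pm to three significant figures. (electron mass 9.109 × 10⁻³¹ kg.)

KE = eV = 1.602 × 10⁻¹⁹ × 1.090 = 1.746 × 10⁻¹⁹ J.
p = √(2mKE) = √(2 × 9.109 × 10⁻³¹ × 1.746 × 10⁻¹⁹) = 5.640 × 10⁻²⁵ kg·m/s.
λ = h/p = 6.626 × 10⁻³⁴ / 5.640 × 10⁻²⁵ = 1.17 × 10⁻⁹ m = 1170 pm.

λ = 1170 pm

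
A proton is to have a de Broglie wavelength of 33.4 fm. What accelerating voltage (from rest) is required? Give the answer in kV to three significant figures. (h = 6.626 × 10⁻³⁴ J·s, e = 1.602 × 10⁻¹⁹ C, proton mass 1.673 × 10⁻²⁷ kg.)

p = h/λ = 6.626 × 10⁻³⁴ / 3.340 × 10⁻¹⁴ = 1.984 × 10⁻²⁰ kg·m/s.
KE = p²/(2m) = 1.176 × 10⁻¹³ J.
V = KE/e = 1.176 × 10⁻¹³ / (1.602 × 10⁻¹⁹) = 734 kV.

V = 734 kV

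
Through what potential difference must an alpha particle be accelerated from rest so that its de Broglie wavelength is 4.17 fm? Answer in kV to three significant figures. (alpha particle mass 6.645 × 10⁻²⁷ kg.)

p = h/λ = 6.626 × 10⁻³⁴ / 4.170 × 10⁻¹⁵ = 1.589 × 10⁻¹⁹ kg·m/s.
KE = p²/(2m) = 1.900 × 10⁻¹² J.
V = KE/2e = 1.900 × 10⁻¹² / (2 × 1.602 × 10⁻¹⁹) = 5930 kV.

V = 5930 kV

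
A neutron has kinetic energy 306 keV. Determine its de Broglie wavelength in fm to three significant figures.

λ = 51.7 fm

KE = 306 keV = 4.902 × 10⁻¹⁴ J.
p = √(2mKE) = √(2 × 1.675 × 10⁻²⁷ × 4.902 × 10⁻¹⁴) = 1.281 × 10⁻²⁰ kg·m/s.
λ = h/p = 6.626 × 10⁻³⁴ / 1.281 × 10⁻²⁰ = 5.17 × 10⁻¹⁴ m = 51.7 fm.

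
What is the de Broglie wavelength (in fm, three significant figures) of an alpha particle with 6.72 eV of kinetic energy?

λ = 5540 fm

KE = 6.72 eV = 1.077 × 10⁻¹⁸ J.
p = √(2mKE) = √(2 × 6.645 × 10⁻²⁷ × 1.077 × 10⁻¹⁸) = 1.196 × 10⁻²² kg·m/s.
λ = h/p = 6.626 × 10⁻³⁴ / 1.196 × 10⁻²² = 5.54 × 10⁻¹² m = 5540 fm.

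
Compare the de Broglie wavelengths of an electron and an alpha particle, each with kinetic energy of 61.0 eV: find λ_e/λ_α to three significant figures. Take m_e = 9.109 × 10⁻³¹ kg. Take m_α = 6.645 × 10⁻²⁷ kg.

At fixed KE, p = √(2mKE) so λ = h/p ∝ 1/√m.
λ_e/λ_α = √(m_α/m_e) = √(6.645 × 10⁻²⁷/9.109 × 10⁻³¹) = √(7295) = 85.4.

λ_e/λ_α = 85.4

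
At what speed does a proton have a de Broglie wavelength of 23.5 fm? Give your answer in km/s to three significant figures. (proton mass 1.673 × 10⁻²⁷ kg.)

p = h/λ = 6.626 × 10⁻³⁴ / 2.350 × 10⁻¹⁴ = 2.820 × 10⁻²⁰ kg·m/s.
v = p/m = 2.820 × 10⁻²⁰ / 1.673 × 10⁻²⁷ = 1.69 × 10⁷ m/s = 1.69 × 10⁴ km/s.

v = 1.69 × 10⁴ km/s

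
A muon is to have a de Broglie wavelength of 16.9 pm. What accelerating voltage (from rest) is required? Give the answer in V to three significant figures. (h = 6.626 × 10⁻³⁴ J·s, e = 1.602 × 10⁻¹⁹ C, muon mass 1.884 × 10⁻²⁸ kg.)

p = h/λ = 6.626 × 10⁻³⁴ / 1.690 × 10⁻¹¹ = 3.921 × 10⁻²³ kg·m/s.
KE = p²/(2m) = 4.080 × 10⁻¹⁸ J.
V = KE/e = 4.080 × 10⁻¹⁸ / (1.602 × 10⁻¹⁹) = 25.5 V.

V = 25.5 V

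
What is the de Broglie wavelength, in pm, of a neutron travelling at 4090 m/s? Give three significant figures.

p = mv = 1.675 × 10⁻²⁷ × 4090 = 6.851 × 10⁻²⁴ kg·m/s.
λ = h/p = 6.626 × 10⁻³⁴ / 6.851 × 10⁻²⁴ = 9.67 × 10⁻¹¹ m = 96.7 pm.

λ = 96.7 pm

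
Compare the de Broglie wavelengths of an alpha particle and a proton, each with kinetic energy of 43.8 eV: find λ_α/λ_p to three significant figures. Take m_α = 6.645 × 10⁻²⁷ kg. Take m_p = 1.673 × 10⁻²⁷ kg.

λ_α/λ_p = 0.502

At fixed KE, p = √(2mKE) so λ = h/p ∝ 1/√m.
λ_α/λ_p = √(m_p/m_α) = √(1.673 × 10⁻²⁷/6.645 × 10⁻²⁷) = √(0.2518) = 0.502.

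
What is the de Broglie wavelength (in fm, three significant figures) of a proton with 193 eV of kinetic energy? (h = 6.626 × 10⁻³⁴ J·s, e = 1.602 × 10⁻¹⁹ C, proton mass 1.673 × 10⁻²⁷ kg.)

λ = 2060 fm

KE = 193 eV = 3.092 × 10⁻¹⁷ J.
p = √(2mKE) = √(2 × 1.673 × 10⁻²⁷ × 3.092 × 10⁻¹⁷) = 3.216 × 10⁻²² kg·m/s.
λ = h/p = 6.626 × 10⁻³⁴ / 3.216 × 10⁻²² = 2.06 × 10⁻¹² m = 2060 fm.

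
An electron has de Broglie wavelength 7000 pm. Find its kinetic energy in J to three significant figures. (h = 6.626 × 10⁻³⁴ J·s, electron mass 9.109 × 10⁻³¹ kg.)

KE = 4.92 × 10⁻²¹ J

p = h/λ = 6.626 × 10⁻³⁴ / 7.000 × 10⁻⁹ = 9.466 × 10⁻²⁶ kg·m/s.
KE = p²/(2m) = (9.466 × 10⁻²⁶)² / (2 × 9.109 × 10⁻³¹) = 4.918 × 10⁻²¹ J = 4.92 × 10⁻²¹ J.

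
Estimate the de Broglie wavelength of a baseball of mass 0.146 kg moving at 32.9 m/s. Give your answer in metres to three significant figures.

p = mv = 0.146 × 32.9 = 4.803 kg·m/s.
λ = h/p = 6.626 × 10⁻³⁴ / 4.803 = 1.38 × 10⁻³⁴ m.

λ = 1.38 × 10⁻³⁴ m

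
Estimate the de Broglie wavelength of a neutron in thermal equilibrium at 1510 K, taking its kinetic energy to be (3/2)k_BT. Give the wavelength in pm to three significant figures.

λ = 64.7 pm

KE = (3/2)k_BT = 1.5 × 1.381 × 10⁻²³ × 1510 = 3.128 × 10⁻²⁰ J.
p = √(2mKE) = √(2 × 1.675 × 10⁻²⁷ × 3.128 × 10⁻²⁰) = 1.024 × 10⁻²³ kg·m/s.
λ = h/p = 6.47 × 10⁻¹¹ m = 64.7 pm.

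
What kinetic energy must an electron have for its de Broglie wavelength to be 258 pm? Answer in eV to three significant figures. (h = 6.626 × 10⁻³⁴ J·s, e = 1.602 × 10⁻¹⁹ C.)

p = h/λ = 6.626 × 10⁻³⁴ / 2.580 × 10⁻¹⁰ = 2.568 × 10⁻²⁴ kg·m/s.
KE = p²/(2m) = (2.568 × 10⁻²⁴)² / (2 × 9.109 × 10⁻³¹) = 3.620 × 10⁻¹⁸ J = 22.6 eV.

KE = 22.6 eV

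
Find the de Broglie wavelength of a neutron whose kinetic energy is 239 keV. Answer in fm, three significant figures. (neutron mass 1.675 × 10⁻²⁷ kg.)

λ = 58.5 fm

KE = 239 keV = 3.829 × 10⁻¹⁴ J.
p = √(2mKE) = √(2 × 1.675 × 10⁻²⁷ × 3.829 × 10⁻¹⁴) = 1.133 × 10⁻²⁰ kg·m/s.
λ = h/p = 6.626 × 10⁻³⁴ / 1.133 × 10⁻²⁰ = 5.85 × 10⁻¹⁴ m = 58.5 fm.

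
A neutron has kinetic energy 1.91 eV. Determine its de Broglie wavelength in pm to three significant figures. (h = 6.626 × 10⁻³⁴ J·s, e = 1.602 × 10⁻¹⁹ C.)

KE = 1.91 eV = 3.060 × 10⁻¹⁹ J.
p = √(2mKE) = √(2 × 1.675 × 10⁻²⁷ × 3.060 × 10⁻¹⁹) = 3.202 × 10⁻²³ kg·m/s.
λ = h/p = 6.626 × 10⁻³⁴ / 3.202 × 10⁻²³ = 2.07 × 10⁻¹¹ m = 20.7 pm.

λ = 20.7 pm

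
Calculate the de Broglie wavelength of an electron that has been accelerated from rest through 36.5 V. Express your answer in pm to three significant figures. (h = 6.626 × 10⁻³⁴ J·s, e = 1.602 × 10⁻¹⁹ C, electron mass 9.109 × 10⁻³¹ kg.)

KE = eV = 1.602 × 10⁻¹⁹ × 36.50 = 5.847 × 10⁻¹⁸ J.
p = √(2mKE) = √(2 × 9.109 × 10⁻³¹ × 5.847 × 10⁻¹⁸) = 3.264 × 10⁻²⁴ kg·m/s.
λ = h/p = 6.626 × 10⁻³⁴ / 3.264 × 10⁻²⁴ = 2.03 × 10⁻¹⁰ m = 203 pm.

λ = 203 pm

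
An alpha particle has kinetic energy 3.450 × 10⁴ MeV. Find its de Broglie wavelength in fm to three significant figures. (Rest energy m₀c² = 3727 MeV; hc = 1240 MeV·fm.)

Total energy E = KE + m₀c² = 3.450 × 10⁴ + 3727 = 38227 MeV.
(pc)² = E² − (m₀c²)² = (38227)² − (3727)² = 1.447 × 10⁹ MeV², so pc = 3.804 × 10⁴ MeV.
λ = hc/(pc) = 1240 MeV·fm / 3.804 × 10⁴ MeV = 0.0326 fm.

λ = 0.0326 fm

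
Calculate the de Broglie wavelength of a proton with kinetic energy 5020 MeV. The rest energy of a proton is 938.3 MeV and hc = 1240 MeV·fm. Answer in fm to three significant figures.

λ = 0.211 fm

Total energy E = KE + m₀c² = 5020 + 938.3 = 5958.3 MeV.
(pc)² = E² − (m₀c²)² = (5958.3)² − (938.3)² = 3.462 × 10⁷ MeV², so pc = 5884 MeV.
λ = hc/(pc) = 1240 MeV·fm / 5884 MeV = 0.211 fm.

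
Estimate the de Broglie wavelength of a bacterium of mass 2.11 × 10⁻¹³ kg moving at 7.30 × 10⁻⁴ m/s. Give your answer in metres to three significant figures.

λ = 4.30 × 10⁻¹⁸ m

p = mv = 2.11 × 10⁻¹³ × 7.30 × 10⁻⁴ = 1.540 × 10⁻¹⁶ kg·m/s.
λ = h/p = 6.626 × 10⁻³⁴ / 1.540 × 10⁻¹⁶ = 4.30 × 10⁻¹⁸ m.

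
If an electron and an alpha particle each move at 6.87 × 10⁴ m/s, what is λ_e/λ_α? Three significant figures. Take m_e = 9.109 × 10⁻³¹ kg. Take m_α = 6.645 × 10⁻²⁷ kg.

λ_e/λ_α = 7290

At fixed v, p = mv so λ = h/(mv) ∝ 1/m.
λ_e/λ_α = m_α/m_e = 6.645 × 10⁻²⁷/9.109 × 10⁻³¹ = 7290.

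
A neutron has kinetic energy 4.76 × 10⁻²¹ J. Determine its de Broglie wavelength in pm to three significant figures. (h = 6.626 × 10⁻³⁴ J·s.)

p = √(2mKE) = √(2 × 1.675 × 10⁻²⁷ × 4.760 × 10⁻²¹) = 3.993 × 10⁻²⁴ kg·m/s.
λ = h/p = 6.626 × 10⁻³⁴ / 3.993 × 10⁻²⁴ = 1.66 × 10⁻¹⁰ m = 166 pm.

λ = 166 pm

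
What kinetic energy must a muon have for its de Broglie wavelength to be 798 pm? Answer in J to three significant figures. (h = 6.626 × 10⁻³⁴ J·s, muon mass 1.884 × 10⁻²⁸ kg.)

KE = 1.83 × 10⁻²¹ J

p = h/λ = 6.626 × 10⁻³⁴ / 7.980 × 10⁻¹⁰ = 8.303 × 10⁻²⁵ kg·m/s.
KE = p²/(2m) = (8.303 × 10⁻²⁵)² / (2 × 1.884 × 10⁻²⁸) = 1.830 × 10⁻²¹ J = 1.83 × 10⁻²¹ J.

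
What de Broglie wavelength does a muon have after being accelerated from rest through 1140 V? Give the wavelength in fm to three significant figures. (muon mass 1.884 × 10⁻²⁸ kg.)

λ = 2530 fm

KE = eV = 1.602 × 10⁻¹⁹ × 1140 = 1.826 × 10⁻¹⁶ J.
p = √(2mKE) = √(2 × 1.884 × 10⁻²⁸ × 1.826 × 10⁻¹⁶) = 2.623 × 10⁻²² kg·m/s.
λ = h/p = 6.626 × 10⁻³⁴ / 2.623 × 10⁻²² = 2.53 × 10⁻¹² m = 2530 fm.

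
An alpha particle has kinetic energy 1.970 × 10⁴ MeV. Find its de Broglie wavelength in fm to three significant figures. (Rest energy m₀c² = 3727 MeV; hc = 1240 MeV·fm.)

Total energy E = KE + m₀c² = 1.970 × 10⁴ + 3727 = 23427 MeV.
(pc)² = E² − (m₀c²)² = (23427)² − (3727)² = 5.349 × 10⁸ MeV², so pc = 2.313 × 10⁴ MeV.
λ = hc/(pc) = 1240 MeV·fm / 2.313 × 10⁴ MeV = 0.0536 fm.

λ = 0.0536 fm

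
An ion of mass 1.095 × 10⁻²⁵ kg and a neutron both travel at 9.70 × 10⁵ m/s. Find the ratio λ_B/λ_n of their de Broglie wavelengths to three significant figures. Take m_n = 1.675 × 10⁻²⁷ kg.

At fixed v, p = mv so λ = h/(mv) ∝ 1/m.
λ_B/λ_n = m_n/m_B = 1.675 × 10⁻²⁷/1.095 × 10⁻²⁵ = 0.0153.

λ_B/λ_n = 0.0153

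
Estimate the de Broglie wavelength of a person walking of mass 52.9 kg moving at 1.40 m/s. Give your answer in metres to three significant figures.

λ = 8.95 × 10⁻³⁶ m

p = mv = 52.9 × 1.40 = 7.406 × 10¹ kg·m/s.
λ = h/p = 6.626 × 10⁻³⁴ / 7.406 × 10¹ = 8.95 × 10⁻³⁶ m.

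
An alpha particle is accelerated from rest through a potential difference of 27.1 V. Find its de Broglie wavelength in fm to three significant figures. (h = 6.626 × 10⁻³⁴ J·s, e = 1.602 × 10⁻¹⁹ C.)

λ = 1950 fm

KE = 2eV = 2 × 1.602 × 10⁻¹⁹ × 27.10 = 8.683 × 10⁻¹⁸ J.
p = √(2mKE) = √(2 × 6.645 × 10⁻²⁷ × 8.683 × 10⁻¹⁸) = 3.397 × 10⁻²² kg·m/s.
λ = h/p = 6.626 × 10⁻³⁴ / 3.397 × 10⁻²² = 1.95 × 10⁻¹² m = 1950 fm.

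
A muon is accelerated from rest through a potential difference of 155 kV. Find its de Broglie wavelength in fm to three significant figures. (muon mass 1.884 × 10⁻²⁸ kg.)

KE = eV = 1.602 × 10⁻¹⁹ × 1.550 × 10⁵ = 2.483 × 10⁻¹⁴ J.
p = √(2mKE) = √(2 × 1.884 × 10⁻²⁸ × 2.483 × 10⁻¹⁴) = 3.059 × 10⁻²¹ kg·m/s.
λ = h/p = 6.626 × 10⁻³⁴ / 3.059 × 10⁻²¹ = 2.17 × 10⁻¹³ m = 217 fm.

λ = 217 fm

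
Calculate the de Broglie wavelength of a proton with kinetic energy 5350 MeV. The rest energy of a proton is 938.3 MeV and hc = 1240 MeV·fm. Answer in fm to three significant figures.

Total energy E = KE + m₀c² = 5350 + 938.3 = 6288.3 MeV.
(pc)² = E² − (m₀c²)² = (6288.3)² − (938.3)² = 3.866 × 10⁷ MeV², so pc = 6218 MeV.
λ = hc/(pc) = 1240 MeV·fm / 6218 MeV = 0.199 fm.

λ = 0.199 fm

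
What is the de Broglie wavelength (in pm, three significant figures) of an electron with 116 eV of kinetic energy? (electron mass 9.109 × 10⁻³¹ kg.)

λ = 114 pm

KE = 116 eV = 1.858 × 10⁻¹⁷ J.
p = √(2mKE) = √(2 × 9.109 × 10⁻³¹ × 1.858 × 10⁻¹⁷) = 5.818 × 10⁻²⁴ kg·m/s.
λ = h/p = 6.626 × 10⁻³⁴ / 5.818 × 10⁻²⁴ = 1.14 × 10⁻¹⁰ m = 114 pm.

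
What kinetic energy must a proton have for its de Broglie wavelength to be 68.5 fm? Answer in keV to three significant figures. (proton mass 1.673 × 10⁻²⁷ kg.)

p = h/λ = 6.626 × 10⁻³⁴ / 6.850 × 10⁻¹⁴ = 9.673 × 10⁻²¹ kg·m/s.
KE = p²/(2m) = (9.673 × 10⁻²¹)² / (2 × 1.673 × 10⁻²⁷) = 2.796 × 10⁻¹⁴ J = 175 keV.

KE = 175 keV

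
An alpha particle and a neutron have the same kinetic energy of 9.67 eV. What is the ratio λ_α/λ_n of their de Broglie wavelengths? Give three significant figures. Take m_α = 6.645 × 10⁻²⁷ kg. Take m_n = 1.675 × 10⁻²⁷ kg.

At fixed KE, p = √(2mKE) so λ = h/p ∝ 1/√m.
λ_α/λ_n = √(m_n/m_α) = √(1.675 × 10⁻²⁷/6.645 × 10⁻²⁷) = √(0.2521) = 0.502.

λ_α/λ_n = 0.502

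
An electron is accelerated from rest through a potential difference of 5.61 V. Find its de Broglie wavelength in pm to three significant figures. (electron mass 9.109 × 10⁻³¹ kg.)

KE = eV = 1.602 × 10⁻¹⁹ × 5.610 = 8.987 × 10⁻¹⁹ J.
p = √(2mKE) = √(2 × 9.109 × 10⁻³¹ × 8.987 × 10⁻¹⁹) = 1.280 × 10⁻²⁴ kg·m/s.
λ = h/p = 6.626 × 10⁻³⁴ / 1.280 × 10⁻²⁴ = 5.18 × 10⁻¹⁰ m = 518 pm.

λ = 518 pm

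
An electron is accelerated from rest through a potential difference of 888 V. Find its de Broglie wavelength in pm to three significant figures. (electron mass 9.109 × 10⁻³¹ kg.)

λ = 41.2 pm

KE = eV = 1.602 × 10⁻¹⁹ × 888.0 = 1.423 × 10⁻¹⁶ J.
p = √(2mKE) = √(2 × 9.109 × 10⁻³¹ × 1.423 × 10⁻¹⁶) = 1.610 × 10⁻²³ kg·m/s.
λ = h/p = 6.626 × 10⁻³⁴ / 1.610 × 10⁻²³ = 4.12 × 10⁻¹¹ m = 41.2 pm.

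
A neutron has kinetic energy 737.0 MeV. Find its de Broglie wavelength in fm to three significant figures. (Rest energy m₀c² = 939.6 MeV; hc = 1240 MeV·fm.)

λ = 0.893 fm

Total energy E = KE + m₀c² = 737.0 + 939.6 = 1676.6 MeV.
(pc)² = E² − (m₀c²)² = (1676.6)² − (939.6)² = 1.928 × 10⁶ MeV², so pc = 1389 MeV.
λ = hc/(pc) = 1240 MeV·fm / 1389 MeV = 0.893 fm.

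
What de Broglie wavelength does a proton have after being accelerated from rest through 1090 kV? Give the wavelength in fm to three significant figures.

λ = 27.4 fm

KE = eV = 1.602 × 10⁻¹⁹ × 1.090 × 10⁶ = 1.746 × 10⁻¹³ J.
p = √(2mKE) = √(2 × 1.673 × 10⁻²⁷ × 1.746 × 10⁻¹³) = 2.417 × 10⁻²⁰ kg·m/s.
λ = h/p = 6.626 × 10⁻³⁴ / 2.417 × 10⁻²⁰ = 2.74 × 10⁻¹⁴ m = 27.4 fm.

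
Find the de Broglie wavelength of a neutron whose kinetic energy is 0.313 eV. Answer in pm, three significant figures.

KE = 0.313 eV = 5.014 × 10⁻²⁰ J.
p = √(2mKE) = √(2 × 1.675 × 10⁻²⁷ × 5.014 × 10⁻²⁰) = 1.296 × 10⁻²³ kg·m/s.
λ = h/p = 6.626 × 10⁻³⁴ / 1.296 × 10⁻²³ = 5.11 × 10⁻¹¹ m = 51.1 pm.

λ = 51.1 pm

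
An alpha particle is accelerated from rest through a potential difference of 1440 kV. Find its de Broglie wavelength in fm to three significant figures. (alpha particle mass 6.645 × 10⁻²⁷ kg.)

λ = 8.46 fm

KE = 2eV = 2 × 1.602 × 10⁻¹⁹ × 1.440 × 10⁶ = 4.614 × 10⁻¹³ J.
p = √(2mKE) = √(2 × 6.645 × 10⁻²⁷ × 4.614 × 10⁻¹³) = 7.831 × 10⁻²⁰ kg·m/s.
λ = h/p = 6.626 × 10⁻³⁴ / 7.831 × 10⁻²⁰ = 8.46 × 10⁻¹⁵ m = 8.46 fm.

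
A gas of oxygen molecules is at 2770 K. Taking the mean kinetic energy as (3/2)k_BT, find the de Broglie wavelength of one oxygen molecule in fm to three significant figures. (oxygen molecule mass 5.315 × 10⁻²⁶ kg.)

λ = 8480 fm

KE = (3/2)k_BT = 1.5 × 1.381 × 10⁻²³ × 2770 = 5.738 × 10⁻²⁰ J.
p = √(2mKE) = √(2 × 5.315 × 10⁻²⁶ × 5.738 × 10⁻²⁰) = 7.810 × 10⁻²³ kg·m/s.
λ = h/p = 8.48 × 10⁻¹² m = 8480 fm.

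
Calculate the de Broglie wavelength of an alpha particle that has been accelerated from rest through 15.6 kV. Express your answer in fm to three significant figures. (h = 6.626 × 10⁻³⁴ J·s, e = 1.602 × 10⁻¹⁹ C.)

KE = 2eV = 2 × 1.602 × 10⁻¹⁹ × 1.560 × 10⁴ = 4.998 × 10⁻¹⁵ J.
p = √(2mKE) = √(2 × 6.645 × 10⁻²⁷ × 4.998 × 10⁻¹⁵) = 8.150 × 10⁻²¹ kg·m/s.
λ = h/p = 6.626 × 10⁻³⁴ / 8.150 × 10⁻²¹ = 8.13 × 10⁻¹⁴ m = 81.3 fm.

λ = 81.3 fm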